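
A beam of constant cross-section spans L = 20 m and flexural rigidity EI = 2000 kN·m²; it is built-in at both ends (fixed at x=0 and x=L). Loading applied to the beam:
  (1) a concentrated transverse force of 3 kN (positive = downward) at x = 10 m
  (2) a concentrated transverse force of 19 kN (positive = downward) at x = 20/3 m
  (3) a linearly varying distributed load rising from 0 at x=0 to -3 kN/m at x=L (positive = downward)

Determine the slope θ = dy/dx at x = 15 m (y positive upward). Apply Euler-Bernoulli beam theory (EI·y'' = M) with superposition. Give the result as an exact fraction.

Load 1 — point force P=3 kN at a=10 m (b=L-a=10):
  θ_1 = Pa²(L-x)(2bL-(3b+a)(L-x))/(2L³EI)  [x>a] = 3·10²·(20-15)·(2·10·20-(3·10+10)·(20-15))/(2·20³·2000) = 3/320 rad
Load 2 — point force P=19 kN at a=20/3 m (b=L-a=40/3):
  θ_2 = Pa²(L-x)(2bL-(3b+a)(L-x))/(2L³EI)  [x>a] = 19·(20/3)²·(20-15)·(2·(40/3)·20-(3·(40/3)+(20/3))·(20-15))/(2·20³·2000) = 19/480 rad
Load 3 — triangular load w₀=-3 kN/m (0→w₀ over full span):
  θ_3 = -w₀(2x(L-x)(L-2x)(x+2L)+x²(L-x)²)/(120LEI) = -(-3)·(2·15·(20-15)·(20-2·15)·(15+2·20)+15²·(20-15)²)/(120·20·2000) = -123/2560 rad
Superposition: θ = Σ θ_i = 7/7680 rad ≈ 0.000911 rad

θ(15) = 7/7680 rad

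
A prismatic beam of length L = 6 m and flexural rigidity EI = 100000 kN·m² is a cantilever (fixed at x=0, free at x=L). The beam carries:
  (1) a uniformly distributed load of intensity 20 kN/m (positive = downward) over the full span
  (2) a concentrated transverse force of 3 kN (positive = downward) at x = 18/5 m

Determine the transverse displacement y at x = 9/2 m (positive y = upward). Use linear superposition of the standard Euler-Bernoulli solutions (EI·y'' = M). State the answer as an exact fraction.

Load 1 — uniform load w=20 kN/m over full span:
  y_1 = -wx²(x²-4Lx+6L²)/(24EI) = -20·(9/2)²·((9/2)²-4·6·(9/2)+6·6²)/(24·100000) = -13851/640000 m
Load 2 — point force P=3 kN at a=18/5 m (b=L-a=12/5):
  y_2 = -Pa²(3x-a)/(6EI)  [x>a] = -3·(18/5)²·(3·(9/2)-(18/5))/(6·100000) = -8019/12500000 m
Superposition: y = Σ y_i = -8913483/400000000 m ≈ -0.022284 m

y(9/2) = -8913483/400000000 m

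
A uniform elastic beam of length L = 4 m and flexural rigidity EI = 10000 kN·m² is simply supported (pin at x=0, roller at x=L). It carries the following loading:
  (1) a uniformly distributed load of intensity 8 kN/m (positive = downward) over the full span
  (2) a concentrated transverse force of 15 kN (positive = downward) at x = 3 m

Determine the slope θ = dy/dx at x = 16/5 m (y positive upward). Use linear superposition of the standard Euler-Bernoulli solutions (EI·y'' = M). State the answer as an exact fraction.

θ(16/5) = 26421/10000000 rad

Load 1 — uniform load w=8 kN/m over full span:
  θ_1 = -w(L³-6Lx²+4x³)/(24EI) = -8·(4³-6·4·(16/5)²+4·(16/5)³)/(24·10000) = 132/78125 rad
Load 2 — point force P=15 kN at a=3 m (b=L-a=1):
  θ_2 = -Pa(2L²-6Lx+3x²+a²)/(6LEI)  [x>a] = -15·3·(2·4²-6·4·(16/5)+3·(16/5)²+3²)/(6·4·10000) = 381/400000 rad
Superposition: θ = Σ θ_i = 26421/10000000 rad ≈ 0.002642 rad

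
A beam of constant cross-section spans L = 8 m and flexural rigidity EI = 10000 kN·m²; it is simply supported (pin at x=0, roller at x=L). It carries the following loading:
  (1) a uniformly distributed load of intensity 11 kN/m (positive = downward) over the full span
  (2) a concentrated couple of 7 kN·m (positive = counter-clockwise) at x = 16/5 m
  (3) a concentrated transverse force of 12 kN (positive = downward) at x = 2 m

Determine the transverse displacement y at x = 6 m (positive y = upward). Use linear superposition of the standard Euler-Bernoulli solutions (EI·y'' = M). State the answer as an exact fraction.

Load 1 — uniform load w=11 kN/m over full span:
  y_1 = -wx(L³-2Lx²+x³)/(24EI) = -11·6·(8³-2·8·6²+6³)/(24·10000) = -209/5000 m
Load 2 — applied couple M₀=7 kN·m at a=16/5 m (b=L-a=24/5):
  y_2 = (M₀x³/(6L)-M₀(x-a)²/2+C₁x)/EI  [x>a] with C₁=M₀(3b²-L²)/(6L)=56/75 = (7·6³/(6·8)-7·(6-(16/5))²/2+(56/75)·6)/10000 = 427/500000 m
Load 3 — point force P=12 kN at a=2 m (b=L-a=6):
  y_3 = -Pa(L-x)(2Lx-a²-x²)/(6LEI)  [x>a] = -12·2·(8-6)·(2·8·6-2²-6²)/(6·8·10000) = -7/1250 m
Superposition: y = Σ y_i = -23273/500000 m ≈ -0.046546 m

y(6) = -23273/500000 m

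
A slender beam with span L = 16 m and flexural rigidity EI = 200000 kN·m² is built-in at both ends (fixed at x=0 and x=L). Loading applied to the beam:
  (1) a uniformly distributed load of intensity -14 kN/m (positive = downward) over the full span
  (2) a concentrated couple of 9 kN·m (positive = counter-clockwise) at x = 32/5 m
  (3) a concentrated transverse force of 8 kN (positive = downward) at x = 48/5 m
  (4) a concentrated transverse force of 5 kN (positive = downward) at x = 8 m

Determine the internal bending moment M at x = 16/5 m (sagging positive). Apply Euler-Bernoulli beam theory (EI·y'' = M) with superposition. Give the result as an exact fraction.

Load 1 — uniform load w=-14 kN/m over full span:
  M_1 = wLx/2 - wL²/12 - wx²/2 = (-14)·16·(16/5)/2 - (-14)·16²/12 - (-14)·(16/5)²/2 = 896/75 kN·m
Load 2 — applied couple M₀=9 kN·m at a=32/5 m (b=L-a=48/5):
  M_2 = R_Ax - M_A  [x≤a] with R_A=81/100, M_A=27/25 = (81/100)·(16/5) - (27/25) = 189/125 kN·m
Load 3 — point force P=8 kN at a=48/5 m (b=L-a=32/5):
  M_3 = Pb²(3a+b)x/L³ - Pab²/L²  [x≤a] = 8·(32/5)²·(3·(48/5)+(32/5))·(16/5)/16³ - 8·(48/5)·(32/5)²/16² = -2048/625 kN·m
Load 4 — point force P=5 kN at a=8 m (b=L-a=8):
  M_4 = Pb²(3a+b)x/L³ - Pab²/L²  [x≤a] = 5·8²·(3·8+8)·(16/5)/16³ - 5·8·8²/16² = -2 kN·m
Superposition: M = Σ M_i = 15341/1875 kN·m ≈ 8.181867 kN·m

M(16/5) = 15341/1875 kN·m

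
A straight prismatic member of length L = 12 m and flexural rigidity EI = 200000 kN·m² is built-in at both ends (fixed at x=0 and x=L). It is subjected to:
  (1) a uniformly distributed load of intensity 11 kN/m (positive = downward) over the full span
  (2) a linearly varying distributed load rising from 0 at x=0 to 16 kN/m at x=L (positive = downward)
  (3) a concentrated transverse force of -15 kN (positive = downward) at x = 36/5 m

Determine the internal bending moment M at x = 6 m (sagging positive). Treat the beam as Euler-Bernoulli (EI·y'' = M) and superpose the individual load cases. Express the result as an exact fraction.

M(6) = 498/5 kN·m

Load 1 — uniform load w=11 kN/m over full span:
  M_1 = wLx/2 - wL²/12 - wx²/2 = 11·12·6/2 - 11·12²/12 - 11·6²/2 = 66 kN·m
Load 2 — triangular load w₀=16 kN/m (0→w₀ over full span):
  M_2 = 3w₀Lx/20 - w₀L²/30 - w₀x³/(6L) = 3·16·12·6/20 - 16·12²/30 - 16·6³/(6·12) = 48 kN·m
Load 3 — point force P=-15 kN at a=36/5 m (b=L-a=24/5):
  M_3 = Pb²(3a+b)x/L³ - Pab²/L²  [x≤a] = (-15)·(24/5)²·(3·(36/5)+(24/5))·6/12³ - (-15)·(36/5)·(24/5)²/12² = -72/5 kN·m
Superposition: M = Σ M_i = 498/5 kN·m ≈ 99.600000 kN·m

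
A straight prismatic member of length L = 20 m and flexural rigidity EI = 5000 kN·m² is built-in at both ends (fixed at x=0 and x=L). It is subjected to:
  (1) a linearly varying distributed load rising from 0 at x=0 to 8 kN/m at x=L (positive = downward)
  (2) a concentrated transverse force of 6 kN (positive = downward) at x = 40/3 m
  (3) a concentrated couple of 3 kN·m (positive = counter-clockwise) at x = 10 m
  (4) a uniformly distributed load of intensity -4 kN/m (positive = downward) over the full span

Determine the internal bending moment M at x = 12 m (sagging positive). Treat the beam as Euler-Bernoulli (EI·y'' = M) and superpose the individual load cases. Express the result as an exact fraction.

M(12) = 583/36 kN·m

Load 1 — triangular load w₀=8 kN/m (0→w₀ over full span):
  M_1 = 3w₀Lx/20 - w₀L²/30 - w₀x³/(6L) = 3·8·20·12/20 - 8·20²/30 - 8·12³/(6·20) = 992/15 kN·m
Load 2 — point force P=6 kN at a=40/3 m (b=L-a=20/3):
  M_2 = Pb²(3a+b)x/L³ - Pab²/L²  [x≤a] = 6·(20/3)²·(3·(40/3)+(20/3))·12/20³ - 6·(40/3)·(20/3)²/20² = 88/9 kN·m
Load 3 — applied couple M₀=3 kN·m at a=10 m (b=L-a=10):
  M_3 = R_Ax - M_A - M₀  [x>a] with R_A=9/40, M_A=3/4 = (9/40)·12 - (3/4) - 3 = -21/20 kN·m
Load 4 — uniform load w=-4 kN/m over full span:
  M_4 = wLx/2 - wL²/12 - wx²/2 = (-4)·20·12/2 - (-4)·20²/12 - (-4)·12²/2 = -176/3 kN·m
Superposition: M = Σ M_i = 583/36 kN·m ≈ 16.194444 kN·m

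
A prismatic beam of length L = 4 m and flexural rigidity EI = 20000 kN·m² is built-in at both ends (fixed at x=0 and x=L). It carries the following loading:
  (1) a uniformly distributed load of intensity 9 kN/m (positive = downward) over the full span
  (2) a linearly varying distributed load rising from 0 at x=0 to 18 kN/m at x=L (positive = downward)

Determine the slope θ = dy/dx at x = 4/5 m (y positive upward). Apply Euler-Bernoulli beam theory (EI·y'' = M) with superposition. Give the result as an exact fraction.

Load 1 — uniform load w=9 kN/m over full span:
  θ_1 = -wx(L-x)(L-2x)/(12EI) = -9·(4/5)·(4-(4/5))·(4-2·(4/5))/(12·20000) = -18/78125 rad
Load 2 — triangular load w₀=18 kN/m (0→w₀ over full span):
  θ_2 = -w₀(2x(L-x)(L-2x)(x+2L)+x²(L-x)²)/(120LEI) = -18·(2·(4/5)·(4-(4/5))·(4-2·(4/5))·((4/5)+2·4)+(4/5)²·(4-(4/5))²)/(120·4·20000) = -84/390625 rad
Superposition: θ = Σ θ_i = -174/390625 rad ≈ -0.000445 rad

θ(4/5) = -174/390625 rad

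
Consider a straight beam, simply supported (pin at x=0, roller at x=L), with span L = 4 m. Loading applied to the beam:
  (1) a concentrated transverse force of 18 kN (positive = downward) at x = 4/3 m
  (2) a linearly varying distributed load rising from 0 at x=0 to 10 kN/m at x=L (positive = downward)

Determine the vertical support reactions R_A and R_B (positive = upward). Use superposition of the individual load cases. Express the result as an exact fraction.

R_A = 56/3 kN, R_B = 58/3 kN

Load 1 — point force P=18 kN at a=4/3 m (b=L-a=8/3):
  R_A = Pb/L = 18·(8/3)/4 = 12 kN
  R_B = Pa/L = 18·(4/3)/4 = 6 kN
Load 2 — triangular load w₀=10 kN/m (0→w₀ over full span):
  R_A = w₀L/6 = 10·4/6 = 20/3 kN
  R_B = w₀L/3 = 10·4/3 = 40/3 kN
Superposition: R_A = 56/3 kN, R_B = 58/3 kN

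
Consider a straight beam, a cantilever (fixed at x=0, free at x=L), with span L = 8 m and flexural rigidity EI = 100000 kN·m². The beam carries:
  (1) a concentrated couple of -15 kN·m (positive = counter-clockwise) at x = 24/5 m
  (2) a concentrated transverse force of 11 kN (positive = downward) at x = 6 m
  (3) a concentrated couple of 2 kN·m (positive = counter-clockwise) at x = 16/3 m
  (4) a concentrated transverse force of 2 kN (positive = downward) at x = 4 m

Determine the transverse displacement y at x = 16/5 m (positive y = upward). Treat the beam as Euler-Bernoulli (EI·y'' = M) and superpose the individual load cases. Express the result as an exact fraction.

y(16/5) = -4388/1171875 m

Load 1 — applied couple M₀=-15 kN·m at a=24/5 m (b=L-a=16/5):
  y_1 = M₀x²/(2EI)  [x≤a] = (-15)·(16/5)²/(2·100000) = -12/15625 m
Load 2 — point force P=11 kN at a=6 m (b=L-a=2):
  y_2 = -Px²(3a-x)/(6EI)  [x≤a] = -11·(16/5)²·(3·6-(16/5))/(6·100000) = -3256/1171875 m
Load 3 — applied couple M₀=2 kN·m at a=16/3 m (b=L-a=8/3):
  y_3 = M₀x²/(2EI)  [x≤a] = 2·(16/5)²/(2·100000) = 8/78125 m
Load 4 — point force P=2 kN at a=4 m (b=L-a=4):
  y_4 = -Px²(3a-x)/(6EI)  [x≤a] = -2·(16/5)²·(3·4-(16/5))/(6·100000) = -352/1171875 m
Superposition: y = Σ y_i = -4388/1171875 m ≈ -0.003744 m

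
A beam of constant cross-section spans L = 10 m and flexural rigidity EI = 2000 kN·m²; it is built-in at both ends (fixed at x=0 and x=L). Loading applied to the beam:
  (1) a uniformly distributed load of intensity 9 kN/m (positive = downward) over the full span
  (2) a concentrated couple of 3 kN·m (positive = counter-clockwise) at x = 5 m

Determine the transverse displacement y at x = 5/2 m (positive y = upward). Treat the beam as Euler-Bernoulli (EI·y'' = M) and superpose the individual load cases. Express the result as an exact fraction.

y(5/2) = -681/10240 m

Load 1 — uniform load w=9 kN/m over full span:
  y_1 = -wx²(L-x)²/(24EI) = -9·(5/2)²·(10-(5/2))²/(24·2000) = -135/2048 m
Load 2 — applied couple M₀=3 kN·m at a=5 m (b=L-a=5):
  y_2 = (R_Ax³/6 - M_Ax²/2)/EI  [x≤a] with R_A=9/20, M_A=3/4 = ((9/20)·(5/2)³/6 - (3/4)·(5/2)²/2)/2000 = -3/5120 m
Superposition: y = Σ y_i = -681/10240 m ≈ -0.066504 m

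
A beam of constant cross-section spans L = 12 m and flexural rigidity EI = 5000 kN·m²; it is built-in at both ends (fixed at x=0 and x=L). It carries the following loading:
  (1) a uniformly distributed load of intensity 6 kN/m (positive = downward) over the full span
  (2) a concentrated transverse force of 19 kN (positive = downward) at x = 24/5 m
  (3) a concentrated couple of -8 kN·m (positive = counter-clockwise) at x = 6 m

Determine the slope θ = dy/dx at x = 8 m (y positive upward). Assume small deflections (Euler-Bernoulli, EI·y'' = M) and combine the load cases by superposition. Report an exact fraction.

θ(8) = 1532/78125 rad

Load 1 — uniform load w=6 kN/m over full span:
  θ_1 = -wx(L-x)(L-2x)/(12EI) = -6·8·(12-8)·(12-2·8)/(12·5000) = 8/625 rad
Load 2 — point force P=19 kN at a=24/5 m (b=L-a=36/5):
  θ_2 = Pa²(L-x)(2bL-(3b+a)(L-x))/(2L³EI)  [x>a] = 19·(24/5)²·(12-8)·(2·(36/5)·12-(3·(36/5)+(24/5))·(12-8))/(2·12³·5000) = 532/78125 rad
Load 3 — applied couple M₀=-8 kN·m at a=6 m (b=L-a=6):
  θ_3 = (R_Ax²/2 - M_Ax - M₀(x-a))/EI  [x>a] with R_A=-1, M_A=-2 = ((-1)·8²/2 - (-2)·8 - (-8)·(8-6))/5000 = 0 rad
Superposition: θ = Σ θ_i = 1532/78125 rad ≈ 0.019610 rad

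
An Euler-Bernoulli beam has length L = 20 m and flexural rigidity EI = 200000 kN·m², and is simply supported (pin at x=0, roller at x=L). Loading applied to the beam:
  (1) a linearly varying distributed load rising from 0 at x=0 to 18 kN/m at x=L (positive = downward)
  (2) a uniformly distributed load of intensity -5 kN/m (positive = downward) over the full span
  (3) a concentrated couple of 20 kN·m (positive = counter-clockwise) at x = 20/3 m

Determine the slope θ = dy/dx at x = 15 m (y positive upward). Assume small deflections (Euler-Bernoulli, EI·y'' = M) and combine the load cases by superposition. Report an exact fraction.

Load 1 — triangular load w₀=18 kN/m (0→w₀ over full span):
  θ_1 = -w₀(7L⁴-30L²x²+15x⁴)/(360LEI) = -18·(7·20⁴-30·20²·15²+15·15⁴)/(360·20·200000) = 1313/128000 rad
Load 2 — uniform load w=-5 kN/m over full span:
  θ_2 = -w(L³-6Lx²+4x³)/(24EI) = -(-5)·(20³-6·20·15²+4·15³)/(24·200000) = -11/1920 rad
Load 3 — applied couple M₀=20 kN·m at a=20/3 m (b=L-a=40/3):
  θ_3 = (M₀x²/(2L)-M₀(x-a)+C₁)/EI  [x>a] with C₁=M₀(3b²-L²)/(6L)=200/9 = (20·15²/(2·20)-20·(15-(20/3))+(200/9))/200000 = -23/144000 rad
Superposition: θ = Σ θ_i = 5033/1152000 rad ≈ 0.004369 rad

θ(15) = 5033/1152000 rad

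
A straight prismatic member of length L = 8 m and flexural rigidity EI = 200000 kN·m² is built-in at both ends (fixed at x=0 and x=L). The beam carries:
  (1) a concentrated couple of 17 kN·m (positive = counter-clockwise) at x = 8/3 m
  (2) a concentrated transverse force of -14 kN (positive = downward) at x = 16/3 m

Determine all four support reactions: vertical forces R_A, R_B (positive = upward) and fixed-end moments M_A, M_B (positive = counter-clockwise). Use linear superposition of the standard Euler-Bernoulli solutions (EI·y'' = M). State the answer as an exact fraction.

Load 1 — applied couple M₀=17 kN·m at a=8/3 m (b=L-a=16/3):
  R_A = 6M₀ab/L³ = 6·17·(8/3)·(16/3)/8³ = 17/6 kN
  M_A = M₀b(2a-b)/L² = 17·(16/3)·(2·(8/3)-(16/3))/8² = 0 kN·m
  R_B = -6M₀ab/L³ = -6·17·(8/3)·(16/3)/8³ = -17/6 kN
  M_B = M₀a(2b-a)/L² = 17·(8/3)·(2·(16/3)-(8/3))/8² = 17/3 kN·m
Load 2 — point force P=-14 kN at a=16/3 m (b=L-a=8/3):
  R_A = Pb²(3a+b)/L³ = (-14)·(8/3)²·(3·(16/3)+(8/3))/8³ = -98/27 kN
  M_A = Pab²/L² = (-14)·(16/3)·(8/3)²/8² = -224/27 kN·m
  R_B = Pa²(a+3b)/L³ = (-14)·(16/3)²·((16/3)+3·(8/3))/8³ = -280/27 kN
  M_B = -Pa²b/L² = -(-14)·(16/3)²·(8/3)/8² = 448/27 kN·m
Superposition: R_A = -43/54 kN, M_A = -224/27 kN·m, R_B = -713/54 kN, M_B = 601/27 kN·m

R_A = -43/54 kN, M_A = -224/27 kN·m, R_B = -713/54 kN, M_B = 601/27 kN·m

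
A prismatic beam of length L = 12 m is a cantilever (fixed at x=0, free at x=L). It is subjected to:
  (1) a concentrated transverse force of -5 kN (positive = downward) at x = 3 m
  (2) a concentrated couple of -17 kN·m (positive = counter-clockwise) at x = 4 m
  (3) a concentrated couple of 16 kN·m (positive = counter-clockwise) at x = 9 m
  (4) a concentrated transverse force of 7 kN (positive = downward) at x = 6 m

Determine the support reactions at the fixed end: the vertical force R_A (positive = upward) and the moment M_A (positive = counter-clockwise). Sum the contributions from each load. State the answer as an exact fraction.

Load 1 — point force P=-5 kN at a=3 m (b=L-a=9):
  R_A = P = (-5) = -5 kN
  M_A = Pa = (-5)·3 = -15 kN·m
Load 2 — applied couple M₀=-17 kN·m at a=4 m (b=L-a=8):
  R_A = 0 kN
  M_A = -M₀ = -(-17) = 17 kN·m
Load 3 — applied couple M₀=16 kN·m at a=9 m (b=L-a=3):
  R_A = 0 kN
  M_A = -M₀ = -16 kN·m
Load 4 — point force P=7 kN at a=6 m (b=L-a=6):
  R_A = P = 7 kN
  M_A = Pa = 7·6 = 42 kN·m
Superposition: R_A = 2 kN, M_A = 28 kN·m

R_A = 2 kN, M_A = 28 kN·m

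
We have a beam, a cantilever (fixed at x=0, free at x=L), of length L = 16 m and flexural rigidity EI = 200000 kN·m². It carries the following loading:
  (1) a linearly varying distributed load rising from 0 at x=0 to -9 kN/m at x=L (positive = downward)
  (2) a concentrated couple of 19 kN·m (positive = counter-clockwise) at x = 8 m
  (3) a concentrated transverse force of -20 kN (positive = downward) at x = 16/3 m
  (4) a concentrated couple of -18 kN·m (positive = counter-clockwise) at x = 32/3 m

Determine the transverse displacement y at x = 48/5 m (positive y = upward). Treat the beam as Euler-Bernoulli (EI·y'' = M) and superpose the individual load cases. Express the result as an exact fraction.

Load 1 — triangular load w₀=-9 kN/m (0→w₀ over full span):
  y_1 = (w₀Lx³/12-w₀L²x²/6-w₀x⁵/(120L))/EI = ((-9)·16·(48/5)³/12-(-9)·16²·(48/5)²/6-(-9)·(48/5)⁵/(120·16))/200000 = 6141312/48828125 m
Load 2 — applied couple M₀=19 kN·m at a=8 m (b=L-a=8):
  y_2 = M₀a(2x-a)/(2EI)  [x>a] = 19·8·(2·(48/5)-8)/(2·200000) = 133/31250 m
Load 3 — point force P=-20 kN at a=16/3 m (b=L-a=32/3):
  y_3 = -Pa²(3x-a)/(6EI)  [x>a] = -(-20)·(16/3)²·(3·(48/5)-(16/3))/(6·200000) = 2816/253125 m
Load 4 — applied couple M₀=-18 kN·m at a=32/3 m (b=L-a=16/3):
  y_4 = M₀x²/(2EI)  [x≤a] = (-18)·(48/5)²/(2·200000) = -324/78125 m
Superposition: y = Σ y_i = 1083753169/7910156250 m ≈ 0.137008 m

y(48/5) = 1083753169/7910156250 m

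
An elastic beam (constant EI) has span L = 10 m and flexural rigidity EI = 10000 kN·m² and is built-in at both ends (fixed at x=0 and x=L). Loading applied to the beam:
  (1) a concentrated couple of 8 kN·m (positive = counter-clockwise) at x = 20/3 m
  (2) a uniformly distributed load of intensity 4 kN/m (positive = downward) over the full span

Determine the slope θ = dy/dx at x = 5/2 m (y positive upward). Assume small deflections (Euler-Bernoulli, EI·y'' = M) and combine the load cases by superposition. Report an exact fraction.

θ(5/2) = -83/24000 rad

Load 1 — applied couple M₀=8 kN·m at a=20/3 m (b=L-a=10/3):
  θ_1 = (R_Ax²/2 - M_Ax)/EI  [x≤a] with R_A=16/15, M_A=8/3 = ((16/15)·(5/2)²/2 - (8/3)·(5/2))/10000 = -1/3000 rad
Load 2 — uniform load w=4 kN/m over full span:
  θ_2 = -wx(L-x)(L-2x)/(12EI) = -4·(5/2)·(10-(5/2))·(10-2·(5/2))/(12·10000) = -1/320 rad
Superposition: θ = Σ θ_i = -83/24000 rad ≈ -0.003458 rad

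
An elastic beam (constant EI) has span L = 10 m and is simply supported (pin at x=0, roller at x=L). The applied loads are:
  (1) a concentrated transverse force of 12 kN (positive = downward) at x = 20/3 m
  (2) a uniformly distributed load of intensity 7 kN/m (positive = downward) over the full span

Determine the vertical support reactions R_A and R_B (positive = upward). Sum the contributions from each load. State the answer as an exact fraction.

R_A = 39 kN, R_B = 43 kN

Load 1 — point force P=12 kN at a=20/3 m (b=L-a=10/3):
  R_A = Pb/L = 12·(10/3)/10 = 4 kN
  R_B = Pa/L = 12·(20/3)/10 = 8 kN
Load 2 — uniform load w=7 kN/m over full span:
  R_A = wL/2 = 7·10/2 = 35 kN
  R_B = wL/2 = 7·10/2 = 35 kN
Superposition: R_A = 39 kN, R_B = 43 kN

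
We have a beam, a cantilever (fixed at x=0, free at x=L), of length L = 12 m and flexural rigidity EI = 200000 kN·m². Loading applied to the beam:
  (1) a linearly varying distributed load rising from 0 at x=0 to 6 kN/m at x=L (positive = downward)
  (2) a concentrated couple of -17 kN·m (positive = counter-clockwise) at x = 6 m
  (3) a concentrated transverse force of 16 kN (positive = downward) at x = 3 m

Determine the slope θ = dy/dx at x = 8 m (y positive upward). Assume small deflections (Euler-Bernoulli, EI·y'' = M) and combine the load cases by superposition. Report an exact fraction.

θ(8) = -2117/300000 rad

Load 1 — triangular load w₀=6 kN/m (0→w₀ over full span):
  θ_1 = (w₀Lx²/4-w₀L²x/3-w₀x⁴/(24L))/EI = (6·12·8²/4-6·12²·8/3-6·8⁴/(24·12))/200000 = -58/9375 rad
Load 2 — applied couple M₀=-17 kN·m at a=6 m (b=L-a=6):
  θ_2 = M₀a/EI  [x>a] = (-17)·6/200000 = -51/100000 rad
Load 3 — point force P=16 kN at a=3 m (b=L-a=9):
  θ_3 = -Pa²/(2EI)  [x>a] = -16·3²/(2·200000) = -9/25000 rad
Superposition: θ = Σ θ_i = -2117/300000 rad ≈ -0.007057 rad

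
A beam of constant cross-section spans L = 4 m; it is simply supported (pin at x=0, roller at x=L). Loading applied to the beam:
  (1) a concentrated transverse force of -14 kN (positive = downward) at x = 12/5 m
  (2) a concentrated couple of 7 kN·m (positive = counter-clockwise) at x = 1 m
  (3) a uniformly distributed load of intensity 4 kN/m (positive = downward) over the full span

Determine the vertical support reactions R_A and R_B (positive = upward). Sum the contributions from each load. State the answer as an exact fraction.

R_A = 83/20 kN, R_B = -43/20 kN

Load 1 — point force P=-14 kN at a=12/5 m (b=L-a=8/5):
  R_A = Pb/L = (-14)·(8/5)/4 = -28/5 kN
  R_B = Pa/L = (-14)·(12/5)/4 = -42/5 kN
Load 2 — applied couple M₀=7 kN·m at a=1 m (b=L-a=3):
  R_A = M₀/L = 7/4 kN
  R_B = -M₀/L = -7/4 kN
Load 3 — uniform load w=4 kN/m over full span:
  R_A = wL/2 = 4·4/2 = 8 kN
  R_B = wL/2 = 4·4/2 = 8 kN
Superposition: R_A = 83/20 kN, R_B = -43/20 kN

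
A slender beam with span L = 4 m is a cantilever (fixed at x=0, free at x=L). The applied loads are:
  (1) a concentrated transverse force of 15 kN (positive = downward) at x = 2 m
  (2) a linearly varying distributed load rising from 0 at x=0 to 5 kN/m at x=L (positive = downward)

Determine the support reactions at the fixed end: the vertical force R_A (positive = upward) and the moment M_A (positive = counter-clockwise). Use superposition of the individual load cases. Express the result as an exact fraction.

R_A = 25 kN, M_A = 170/3 kN·m

Load 1 — point force P=15 kN at a=2 m (b=L-a=2):
  R_A = P = 15 kN
  M_A = Pa = 15·2 = 30 kN·m
Load 2 — triangular load w₀=5 kN/m (0→w₀ over full span):
  R_A = w₀L/2 = 5·4/2 = 10 kN
  M_A = w₀L²/3 = 5·4²/3 = 80/3 kN·m
Superposition: R_A = 25 kN, M_A = 170/3 kN·m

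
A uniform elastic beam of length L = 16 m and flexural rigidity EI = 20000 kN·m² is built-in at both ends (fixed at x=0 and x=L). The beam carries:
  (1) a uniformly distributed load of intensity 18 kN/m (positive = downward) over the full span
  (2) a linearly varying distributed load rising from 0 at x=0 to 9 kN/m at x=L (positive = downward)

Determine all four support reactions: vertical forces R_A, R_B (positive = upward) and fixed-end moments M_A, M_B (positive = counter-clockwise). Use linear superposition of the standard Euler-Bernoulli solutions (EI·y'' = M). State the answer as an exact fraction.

Load 1 — uniform load w=18 kN/m over full span:
  R_A = wL/2 = 18·16/2 = 144 kN
  M_A = wL²/12 = 18·16²/12 = 384 kN·m
  R_B = wL/2 = 18·16/2 = 144 kN
  M_B = -wL²/12 = -18·16²/12 = -384 kN·m
Load 2 — triangular load w₀=9 kN/m (0→w₀ over full span):
  R_A = 3w₀L/20 = 3·9·16/20 = 108/5 kN
  M_A = w₀L²/30 = 9·16²/30 = 384/5 kN·m
  R_B = 7w₀L/20 = 7·9·16/20 = 252/5 kN
  M_B = -w₀L²/20 = -9·16²/20 = -576/5 kN·m
Superposition: R_A = 828/5 kN, M_A = 2304/5 kN·m, R_B = 972/5 kN, M_B = -2496/5 kN·m

R_A = 828/5 kN, M_A = 2304/5 kN·m, R_B = 972/5 kN, M_B = -2496/5 kN·m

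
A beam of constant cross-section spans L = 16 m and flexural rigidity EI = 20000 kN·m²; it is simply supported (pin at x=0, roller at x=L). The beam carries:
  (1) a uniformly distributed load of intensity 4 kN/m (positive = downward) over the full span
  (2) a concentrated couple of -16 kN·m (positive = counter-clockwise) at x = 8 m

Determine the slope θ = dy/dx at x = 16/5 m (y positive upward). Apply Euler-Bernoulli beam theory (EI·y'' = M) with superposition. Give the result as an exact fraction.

θ(16/5) = -6271/234375 rad

Load 1 — uniform load w=4 kN/m over full span:
  θ_1 = -w(L³-6Lx²+4x³)/(24EI) = -4·(16³-6·16·(16/5)²+4·(16/5)³)/(24·20000) = -2112/78125 rad
Load 2 — applied couple M₀=-16 kN·m at a=8 m (b=L-a=8):
  θ_2 = (M₀x²/(2L)+C₁)/EI  [x≤a] with C₁=M₀(3b²-L²)/(6L)=32/3 = ((-16)·(16/5)²/(2·16)+(32/3))/20000 = 13/46875 rad
Superposition: θ = Σ θ_i = -6271/234375 rad ≈ -0.026756 rad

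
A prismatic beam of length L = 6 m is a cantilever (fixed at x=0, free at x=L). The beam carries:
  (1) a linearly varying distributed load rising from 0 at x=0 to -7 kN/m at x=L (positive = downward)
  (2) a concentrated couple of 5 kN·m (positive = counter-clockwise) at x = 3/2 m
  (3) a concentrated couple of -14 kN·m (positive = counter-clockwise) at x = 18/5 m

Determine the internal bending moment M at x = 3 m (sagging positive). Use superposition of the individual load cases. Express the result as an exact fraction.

Load 1 — triangular load w₀=-7 kN/m (0→w₀ over full span):
  M_1 = w₀Lx/2 - w₀L²/3 - w₀x³/(6L) = (-7)·6·3/2 - (-7)·6²/3 - (-7)·3³/(6·6) = 105/4 kN·m
Load 2 — applied couple M₀=5 kN·m at a=3/2 m (b=L-a=9/2):
  M_2 = 0  [x>a] = 0 kN·m
Load 3 — applied couple M₀=-14 kN·m at a=18/5 m (b=L-a=12/5):
  M_3 = M₀  [x≤a] = (-14) = -14 kN·m
Superposition: M = Σ M_i = 49/4 kN·m ≈ 12.250000 kN·m

M(3) = 49/4 kN·m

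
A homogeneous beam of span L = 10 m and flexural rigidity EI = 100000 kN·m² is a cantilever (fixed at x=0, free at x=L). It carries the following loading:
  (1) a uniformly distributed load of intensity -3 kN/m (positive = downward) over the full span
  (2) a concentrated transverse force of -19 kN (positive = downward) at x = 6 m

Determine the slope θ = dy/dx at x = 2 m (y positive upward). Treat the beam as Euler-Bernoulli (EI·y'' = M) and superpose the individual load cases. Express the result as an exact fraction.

θ(2) = 217/50000 rad

Load 1 — uniform load w=-3 kN/m over full span:
  θ_1 = -wx(x²-3Lx+3L²)/(6EI) = -(-3)·2·(2²-3·10·2+3·10²)/(6·100000) = 61/25000 rad
Load 2 — point force P=-19 kN at a=6 m (b=L-a=4):
  θ_2 = -Px(2a-x)/(2EI)  [x≤a] = -(-19)·2·(2·6-2)/(2·100000) = 19/10000 rad
Superposition: θ = Σ θ_i = 217/50000 rad ≈ 0.004340 rad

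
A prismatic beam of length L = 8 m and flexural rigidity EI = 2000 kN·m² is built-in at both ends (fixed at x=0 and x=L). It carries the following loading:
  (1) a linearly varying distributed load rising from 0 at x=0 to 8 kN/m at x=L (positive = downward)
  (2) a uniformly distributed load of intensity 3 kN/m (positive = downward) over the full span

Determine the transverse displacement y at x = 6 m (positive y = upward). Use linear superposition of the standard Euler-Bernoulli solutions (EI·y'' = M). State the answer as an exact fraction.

Load 1 — triangular load w₀=8 kN/m (0→w₀ over full span):
  y_1 = -w₀x²(L-x)²(x+2L)/(120LEI) = -8·6²·(8-6)²·(6+2·8)/(120·8·2000) = -33/2500 m
Load 2 — uniform load w=3 kN/m over full span:
  y_2 = -wx²(L-x)²/(24EI) = -3·6²·(8-6)²/(24·2000) = -9/1000 m
Superposition: y = Σ y_i = -111/5000 m ≈ -0.022200 m

y(6) = -111/5000 m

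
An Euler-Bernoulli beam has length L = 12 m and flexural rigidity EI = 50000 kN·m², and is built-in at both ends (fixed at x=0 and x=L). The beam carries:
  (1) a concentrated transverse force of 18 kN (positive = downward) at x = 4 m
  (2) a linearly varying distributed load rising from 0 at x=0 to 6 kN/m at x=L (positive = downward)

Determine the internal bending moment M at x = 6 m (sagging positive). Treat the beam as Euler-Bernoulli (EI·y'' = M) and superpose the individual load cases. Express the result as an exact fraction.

M(6) = 30 kN·m

Load 1 — point force P=18 kN at a=4 m (b=L-a=8):
  M_1 = Pa²(a+3b)(L-x)/L³ - Pa²b/L²  [x>a] = 18·4²·(4+3·8)·(12-6)/12³ - 18·4²·8/12² = 12 kN·m
Load 2 — triangular load w₀=6 kN/m (0→w₀ over full span):
  M_2 = 3w₀Lx/20 - w₀L²/30 - w₀x³/(6L) = 3·6·12·6/20 - 6·12²/30 - 6·6³/(6·12) = 18 kN·m
Superposition: M = Σ M_i = 30 kN·m ≈ 30.000000 kN·m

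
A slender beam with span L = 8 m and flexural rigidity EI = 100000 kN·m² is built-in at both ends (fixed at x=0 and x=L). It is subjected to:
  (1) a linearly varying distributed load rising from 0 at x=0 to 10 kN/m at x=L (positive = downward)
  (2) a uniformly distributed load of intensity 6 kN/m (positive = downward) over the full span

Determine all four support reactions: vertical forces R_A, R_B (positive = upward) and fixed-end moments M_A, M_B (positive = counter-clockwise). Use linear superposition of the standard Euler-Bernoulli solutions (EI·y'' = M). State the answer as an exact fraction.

Load 1 — triangular load w₀=10 kN/m (0→w₀ over full span):
  R_A = 3w₀L/20 = 3·10·8/20 = 12 kN
  M_A = w₀L²/30 = 10·8²/30 = 64/3 kN·m
  R_B = 7w₀L/20 = 7·10·8/20 = 28 kN
  M_B = -w₀L²/20 = -10·8²/20 = -32 kN·m
Load 2 — uniform load w=6 kN/m over full span:
  R_A = wL/2 = 6·8/2 = 24 kN
  M_A = wL²/12 = 6·8²/12 = 32 kN·m
  R_B = wL/2 = 6·8/2 = 24 kN
  M_B = -wL²/12 = -6·8²/12 = -32 kN·m
Superposition: R_A = 36 kN, M_A = 160/3 kN·m, R_B = 52 kN, M_B = -64 kN·m

R_A = 36 kN, M_A = 160/3 kN·m, R_B = 52 kN, M_B = -64 kN·m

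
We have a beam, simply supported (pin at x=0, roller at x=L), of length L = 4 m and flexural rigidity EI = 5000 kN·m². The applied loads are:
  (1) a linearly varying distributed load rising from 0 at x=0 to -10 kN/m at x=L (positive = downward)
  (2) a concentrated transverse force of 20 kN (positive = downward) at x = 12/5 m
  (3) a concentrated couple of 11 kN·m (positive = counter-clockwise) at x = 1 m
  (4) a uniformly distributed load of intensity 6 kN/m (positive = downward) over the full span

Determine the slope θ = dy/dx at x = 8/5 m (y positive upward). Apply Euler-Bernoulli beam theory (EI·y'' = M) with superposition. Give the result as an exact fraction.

θ(8/5) = -10549/9000000 rad

Load 1 — triangular load w₀=-10 kN/m (0→w₀ over full span):
  θ_1 = -w₀(7L⁴-30L²x²+15x⁴)/(360LEI) = -(-10)·(7·4⁴-30·4²·(8/5)²+15·(8/5)⁴)/(360·4·5000) = 646/703125 rad
Load 2 — point force P=20 kN at a=12/5 m (b=L-a=8/5):
  θ_2 = -Pb(L²-b²-3x²)/(6LEI)  [x≤a] = -20·(8/5)·(4²-(8/5)²-3·(8/5)²)/(6·4·5000) = -24/15625 rad
Load 3 — applied couple M₀=11 kN·m at a=1 m (b=L-a=3):
  θ_3 = (M₀x²/(2L)-M₀(x-a)+C₁)/EI  [x>a] with C₁=M₀(3b²-L²)/(6L)=121/24 = (11·(8/5)²/(2·4)-11·((8/5)-1)+(121/24))/5000 = 1177/3000000 rad
Load 4 — uniform load w=6 kN/m over full span:
  θ_4 = -w(L³-6Lx²+4x³)/(24EI) = -6·(4³-6·4·(8/5)²+4·(8/5)³)/(24·5000) = -74/78125 rad
Superposition: θ = Σ θ_i = -10549/9000000 rad ≈ -0.001172 rad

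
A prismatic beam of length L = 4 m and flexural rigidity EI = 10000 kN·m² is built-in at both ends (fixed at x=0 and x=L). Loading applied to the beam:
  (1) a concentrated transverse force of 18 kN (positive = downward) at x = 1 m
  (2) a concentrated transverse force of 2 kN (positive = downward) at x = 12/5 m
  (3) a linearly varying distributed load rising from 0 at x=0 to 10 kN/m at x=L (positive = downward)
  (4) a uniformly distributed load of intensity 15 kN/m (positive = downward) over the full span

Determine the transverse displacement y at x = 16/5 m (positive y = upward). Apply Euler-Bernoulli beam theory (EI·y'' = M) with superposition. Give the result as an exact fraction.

y(16/5) = -315151/468750000 m

Load 1 — point force P=18 kN at a=1 m (b=L-a=3):
  y_1 = -Pa²(L-x)²(3bL-(3b+a)(L-x))/(6L³EI)  [x>a] = -18·1²·(4-(16/5))²·(3·3·4-(3·3+1)·(4-(16/5)))/(6·4³·10000) = -21/250000 m
Load 2 — point force P=2 kN at a=12/5 m (b=L-a=8/5):
  y_2 = -Pa²(L-x)²(3bL-(3b+a)(L-x))/(6L³EI)  [x>a] = -2·(12/5)²·(4-(16/5))²·(3·(8/5)·4-(3·(8/5)+(12/5))·(4-(16/5)))/(6·4³·10000) = -252/9765625 m
Load 3 — triangular load w₀=10 kN/m (0→w₀ over full span):
  y_3 = -w₀x²(L-x)²(x+2L)/(120LEI) = -10·(16/5)²·(4-(16/5))²·((16/5)+2·4)/(120·4·10000) = -896/5859375 m
Load 4 — uniform load w=15 kN/m over full span:
  y_4 = -wx²(L-x)²/(24EI) = -15·(16/5)²·(4-(16/5))²/(24·10000) = -32/78125 m
Superposition: y = Σ y_i = -315151/468750000 m ≈ -0.000672 m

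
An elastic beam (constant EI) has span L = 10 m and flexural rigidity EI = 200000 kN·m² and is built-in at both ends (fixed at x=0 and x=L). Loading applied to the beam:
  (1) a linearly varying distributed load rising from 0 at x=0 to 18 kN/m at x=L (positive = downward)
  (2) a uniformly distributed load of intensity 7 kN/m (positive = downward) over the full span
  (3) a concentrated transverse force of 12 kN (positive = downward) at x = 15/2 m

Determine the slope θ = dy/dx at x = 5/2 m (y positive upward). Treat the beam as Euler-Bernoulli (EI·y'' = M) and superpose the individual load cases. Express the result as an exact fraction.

θ(5/2) = -673/1024000 rad

Load 1 — triangular load w₀=18 kN/m (0→w₀ over full span):
  θ_1 = -w₀(2x(L-x)(L-2x)(x+2L)+x²(L-x)²)/(120LEI) = -18·(2·(5/2)·(10-(5/2))·(10-2·(5/2))·((5/2)+2·10)+(5/2)²·(10-(5/2))²)/(120·10·200000) = -351/1024000 rad
Load 2 — uniform load w=7 kN/m over full span:
  θ_2 = -wx(L-x)(L-2x)/(12EI) = -7·(5/2)·(10-(5/2))·(10-2·(5/2))/(12·200000) = -7/25600 rad
Load 3 — point force P=12 kN at a=15/2 m (b=L-a=5/2):
  θ_3 = -Pb²x(2aL-(3a+b)x)/(2L³EI)  [x≤a] = -12·(5/2)²·(5/2)·(2·(15/2)·10-(3·(15/2)+(5/2))·(5/2))/(2·10³·200000) = -21/512000 rad
Superposition: θ = Σ θ_i = -673/1024000 rad ≈ -0.000657 rad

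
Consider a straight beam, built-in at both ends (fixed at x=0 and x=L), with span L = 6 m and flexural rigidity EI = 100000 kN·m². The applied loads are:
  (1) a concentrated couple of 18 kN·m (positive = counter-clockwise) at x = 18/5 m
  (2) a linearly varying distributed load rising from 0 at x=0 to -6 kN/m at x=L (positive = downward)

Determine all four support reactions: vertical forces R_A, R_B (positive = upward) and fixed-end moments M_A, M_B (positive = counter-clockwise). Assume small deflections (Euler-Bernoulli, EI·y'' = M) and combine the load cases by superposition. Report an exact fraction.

Load 1 — applied couple M₀=18 kN·m at a=18/5 m (b=L-a=12/5):
  R_A = 6M₀ab/L³ = 6·18·(18/5)·(12/5)/6³ = 108/25 kN
  M_A = M₀b(2a-b)/L² = 18·(12/5)·(2·(18/5)-(12/5))/6² = 144/25 kN·m
  R_B = -6M₀ab/L³ = -6·18·(18/5)·(12/5)/6³ = -108/25 kN
  M_B = M₀a(2b-a)/L² = 18·(18/5)·(2·(12/5)-(18/5))/6² = 54/25 kN·m
Load 2 — triangular load w₀=-6 kN/m (0→w₀ over full span):
  R_A = 3w₀L/20 = 3·(-6)·6/20 = -27/5 kN
  M_A = w₀L²/30 = (-6)·6²/30 = -36/5 kN·m
  R_B = 7w₀L/20 = 7·(-6)·6/20 = -63/5 kN
  M_B = -w₀L²/20 = -(-6)·6²/20 = 54/5 kN·m
Superposition: R_A = -27/25 kN, M_A = -36/25 kN·m, R_B = -423/25 kN, M_B = 324/25 kN·m

R_A = -27/25 kN, M_A = -36/25 kN·m, R_B = -423/25 kN, M_B = 324/25 kN·m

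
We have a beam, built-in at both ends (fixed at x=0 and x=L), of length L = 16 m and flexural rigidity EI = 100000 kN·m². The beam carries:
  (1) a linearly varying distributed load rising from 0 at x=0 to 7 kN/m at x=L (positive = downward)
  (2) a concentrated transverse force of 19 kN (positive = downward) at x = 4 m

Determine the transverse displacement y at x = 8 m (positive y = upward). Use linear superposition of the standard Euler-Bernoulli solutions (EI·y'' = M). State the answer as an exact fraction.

y(8) = -1/125 m

Load 1 — triangular load w₀=7 kN/m (0→w₀ over full span):
  y_1 = -w₀x²(L-x)²(x+2L)/(120LEI) = -7·8²·(16-8)²·(8+2·16)/(120·16·100000) = -56/9375 m
Load 2 — point force P=19 kN at a=4 m (b=L-a=12):
  y_2 = -Pa²(L-x)²(3bL-(3b+a)(L-x))/(6L³EI)  [x>a] = -19·4²·(16-8)²·(3·12·16-(3·12+4)·(16-8))/(6·16³·100000) = -19/9375 m
Superposition: y = Σ y_i = -1/125 m ≈ -0.008000 m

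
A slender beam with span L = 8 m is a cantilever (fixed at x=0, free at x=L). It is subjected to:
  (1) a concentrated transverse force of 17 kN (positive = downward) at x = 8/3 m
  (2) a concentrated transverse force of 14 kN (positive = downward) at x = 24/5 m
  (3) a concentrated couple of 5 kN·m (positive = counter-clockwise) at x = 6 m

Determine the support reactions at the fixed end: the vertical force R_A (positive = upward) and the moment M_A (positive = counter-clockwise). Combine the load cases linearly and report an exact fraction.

Load 1 — point force P=17 kN at a=8/3 m (b=L-a=16/3):
  R_A = P = 17 kN
  M_A = Pa = 17·(8/3) = 136/3 kN·m
Load 2 — point force P=14 kN at a=24/5 m (b=L-a=16/5):
  R_A = P = 14 kN
  M_A = Pa = 14·(24/5) = 336/5 kN·m
Load 3 — applied couple M₀=5 kN·m at a=6 m (b=L-a=2):
  R_A = 0 kN
  M_A = -M₀ = -5 kN·m
Superposition: R_A = 31 kN, M_A = 1613/15 kN·m

R_A = 31 kN, M_A = 1613/15 kN·m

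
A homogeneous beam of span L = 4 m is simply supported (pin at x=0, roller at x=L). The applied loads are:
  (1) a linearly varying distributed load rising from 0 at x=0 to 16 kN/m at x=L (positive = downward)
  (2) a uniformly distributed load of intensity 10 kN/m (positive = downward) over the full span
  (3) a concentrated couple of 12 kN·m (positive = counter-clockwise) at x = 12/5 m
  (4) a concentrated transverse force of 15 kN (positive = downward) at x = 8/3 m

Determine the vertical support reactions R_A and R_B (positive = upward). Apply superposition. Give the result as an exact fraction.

R_A = 116/3 kN, R_B = 145/3 kN

Load 1 — triangular load w₀=16 kN/m (0→w₀ over full span):
  R_A = w₀L/6 = 16·4/6 = 32/3 kN
  R_B = w₀L/3 = 16·4/3 = 64/3 kN
Load 2 — uniform load w=10 kN/m over full span:
  R_A = wL/2 = 10·4/2 = 20 kN
  R_B = wL/2 = 10·4/2 = 20 kN
Load 3 — applied couple M₀=12 kN·m at a=12/5 m (b=L-a=8/5):
  R_A = M₀/L = 12/4 = 3 kN
  R_B = -M₀/L = -12/4 = -3 kN
Load 4 — point force P=15 kN at a=8/3 m (b=L-a=4/3):
  R_A = Pb/L = 15·(4/3)/4 = 5 kN
  R_B = Pa/L = 15·(8/3)/4 = 10 kN
Superposition: R_A = 116/3 kN, R_B = 145/3 kN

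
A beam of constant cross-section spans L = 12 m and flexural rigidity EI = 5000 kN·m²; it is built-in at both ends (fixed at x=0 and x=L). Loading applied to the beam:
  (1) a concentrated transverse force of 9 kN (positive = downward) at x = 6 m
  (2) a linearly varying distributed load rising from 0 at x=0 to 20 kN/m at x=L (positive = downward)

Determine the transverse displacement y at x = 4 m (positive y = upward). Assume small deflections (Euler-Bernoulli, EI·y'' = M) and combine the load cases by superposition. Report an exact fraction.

Load 1 — point force P=9 kN at a=6 m (b=L-a=6):
  y_1 = -Pb²x²(3aL-(3a+b)x)/(6L³EI)  [x≤a] = -9·6²·4²·(3·6·12-(3·6+6)·4)/(6·12³·5000) = -3/250 m
Load 2 — triangular load w₀=20 kN/m (0→w₀ over full span):
  y_2 = -w₀x²(L-x)²(x+2L)/(120LEI) = -20·4²·(12-4)²·(4+2·12)/(120·12·5000) = -448/5625 m
Superposition: y = Σ y_i = -1031/11250 m ≈ -0.091644 m

y(4) = -1031/11250 m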